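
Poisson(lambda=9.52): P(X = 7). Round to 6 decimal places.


P = e^(-lam) * lam^k / k!
e^(-9.52) ≈ 0.00007336966
lam^k = 9.52^7 ≈ 7086938.087037
k! = 7! = 5040
P = 0.00007336966 * 7086938.087037 / 5040 ≈ 0.103168

0.103168


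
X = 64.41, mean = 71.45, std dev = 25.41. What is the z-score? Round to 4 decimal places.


z = (X - mu) / sigma
X - mu = 64.41 - 71.45 = -7.04
z = -7.04 / 25.41 = -64/231 ≈ -0.277056

-0.2771


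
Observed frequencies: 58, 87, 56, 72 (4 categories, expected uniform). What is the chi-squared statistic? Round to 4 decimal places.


chi2 = sum((O-E)^2/E), E = total/4
total = 273, E = 273/4 = 68.25
(58 - 68.25)^2 / 68.25 = 105.0625 / 68.25 = 1681/1092 ≈ 1.539377
(87 - 68.25)^2 / 68.25 = 351.5625 / 68.25 = 1875/364 ≈ 5.151099
(56 - 68.25)^2 / 68.25 = 150.0625 / 68.25 = 343/156 ≈ 2.198718
(72 - 68.25)^2 / 68.25 = 14.0625 / 68.25 = 75/364 ≈ 0.206044
chi2 = 191/21 ≈ 9.095238

9.0952


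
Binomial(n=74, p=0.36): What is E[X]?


E[X] = n*p = 74 * 0.36 = 26.64

26.64


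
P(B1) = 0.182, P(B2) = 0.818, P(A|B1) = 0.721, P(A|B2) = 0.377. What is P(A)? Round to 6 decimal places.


P(A) = P(A|B1)*P(B1) + P(A|B2)*P(B2)
P(A|B1)*P(B1) = 0.721 * 0.182 = 0.131222
P(A|B2)*P(B2) = 0.377 * 0.818 = 0.308386
P(A) = 0.131222 + 0.308386 = 0.439608

0.439608


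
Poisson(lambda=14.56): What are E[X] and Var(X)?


E[X] = Var(X) = lambda = 14.56

14.56, 14.56


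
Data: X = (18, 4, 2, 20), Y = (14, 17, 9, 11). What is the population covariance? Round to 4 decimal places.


Cov = (1/n)*sum((xi-xbar)(yi-ybar))
n = 4, xbar = 44/4 = 11, ybar = 51/4 = 12.75
sum((xi-xbar)(yi-ybar)) = -3
Cov = -3 / 4 = -0.75

-0.7500


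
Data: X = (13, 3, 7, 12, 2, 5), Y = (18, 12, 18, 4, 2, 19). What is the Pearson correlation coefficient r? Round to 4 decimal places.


r = sum((xi-xbar)(yi-ybar)) / sqrt(sum((xi-xbar)^2) * sum((yi-ybar)^2))
n = 6, xbar = 42/6 = 7, ybar = 73/6 ≈ 12.166667
Sxy = sum((xi-xbar)(yi-ybar)) = 32
Sxx = sum((xi-xbar)^2) = 106
Syy = sum((yi-ybar)^2) = 1709/6 ≈ 284.833333
sqrt(Sxx*Syy) ≈ 173.759412
r = Sxy / sqrt(Sxx*Syy) = 32 / 173.759412 ≈ 0.184163

0.1842


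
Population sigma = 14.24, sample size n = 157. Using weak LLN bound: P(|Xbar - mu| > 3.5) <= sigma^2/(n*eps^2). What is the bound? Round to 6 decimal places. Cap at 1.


bound = min(1, sigma^2/(n*eps^2))
sigma^2 = 14.24^2 = 202.7776
n*eps^2 = 157 * 3.5^2 = 157 * 12.25 = 1923.25
sigma^2/(n*eps^2) = 202.7776 / 1923.25 ≈ 0.10543486

0.105435


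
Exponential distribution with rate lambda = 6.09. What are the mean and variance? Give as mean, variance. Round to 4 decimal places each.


mean = 1/lam, var = 1/lam^2
mean = 1 / 6.09 = 100/609 ≈ 0.164204
lam^2 = 6.09^2 = 37.0881
var = 1 / 37.0881 ≈ 0.026963

0.1642, 0.0270


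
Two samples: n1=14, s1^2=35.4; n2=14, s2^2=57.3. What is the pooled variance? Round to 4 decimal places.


sp^2 = ((n1-1)*s1^2 + (n2-1)*s2^2)/(n1+n2-2)
(n1-1)*s1^2 = 13 * 35.4 = 460.2
(n2-1)*s2^2 = 13 * 57.3 = 744.9
numerator = 460.2 + 744.9 = 1205.1
n1+n2-2 = 26
sp^2 = 1205.1 / 26 = 46.35

46.3500


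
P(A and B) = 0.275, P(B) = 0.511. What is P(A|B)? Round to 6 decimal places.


P(A|B) = P(A and B) / P(B) = 0.275 / 0.511 = 275/511 ≈ 0.53816047

0.538160


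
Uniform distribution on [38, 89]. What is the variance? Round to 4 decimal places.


Var = (b-a)^2 / 12
(b-a)^2 = (89 - 38)^2 = 2601
Var = 2601/12 = 216.75

216.7500


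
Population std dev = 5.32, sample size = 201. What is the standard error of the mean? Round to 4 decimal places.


SE = sigma / sqrt(n)
sqrt(201) ≈ 14.177447
SE = 5.32 / 14.177447 ≈ 0.375244

0.3752


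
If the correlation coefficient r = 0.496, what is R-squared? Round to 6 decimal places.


R^2 = r^2 = (0.496)^2 = 0.246016

0.246016


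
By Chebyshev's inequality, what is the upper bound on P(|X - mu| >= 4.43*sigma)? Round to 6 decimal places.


P <= 1/k^2
k^2 = 4.43^2 = 19.6249
1/k^2 = 1 / 19.6249 ≈ 0.05095567

0.050956


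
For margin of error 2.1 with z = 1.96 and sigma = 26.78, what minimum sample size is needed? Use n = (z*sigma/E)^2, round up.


z*sigma/E = 1.96 * 26.78 / 2.1 = 9373/375 ≈ 24.994667
(z*sigma/E)^2 ≈ 624.733362
round up: n = 625

625


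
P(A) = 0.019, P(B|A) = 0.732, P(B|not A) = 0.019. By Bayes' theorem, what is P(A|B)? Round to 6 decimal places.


P(A|B) = P(B|A)*P(A) / P(B), P(B) = P(B|A)*P(A) + P(B|not A)*P(not A)
P(B|A)*P(A) = 0.732 * 0.019 = 0.013908
P(B|not A)*P(not A) = 0.019 * 0.981 = 0.018639
P(B) = 0.013908 + 0.018639 = 0.032547
P(A|B) = 0.013908 / 0.032547 = 244/571 ≈ 0.42732049

0.427320


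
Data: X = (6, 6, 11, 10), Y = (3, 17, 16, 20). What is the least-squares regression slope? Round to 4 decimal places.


b = sum((xi-xbar)(yi-ybar)) / sum((xi-xbar)^2)
n = 4, xbar = 33/4 = 8.25, ybar = 56/4 = 14
Sxy = sum((xi-xbar)(yi-ybar)) = 34
Sxx = sum((xi-xbar)^2) = 20.75
b = Sxy / Sxx = 136/83 ≈ 1.638554

1.6386


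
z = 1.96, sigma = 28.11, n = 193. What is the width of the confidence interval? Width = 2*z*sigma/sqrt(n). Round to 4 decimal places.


width = 2*z*sigma/sqrt(n)
2*z*sigma = 2 * 1.96 * 28.11 = 110.1912
sqrt(193) ≈ 13.892444
width = 110.1912 / 13.892444 ≈ 7.931736

7.9317


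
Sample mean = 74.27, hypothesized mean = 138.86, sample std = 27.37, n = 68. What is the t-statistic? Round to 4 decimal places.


t = (xbar - mu0) / (s/sqrt(n))
xbar - mu0 = 74.27 - 138.86 = -64.59
sqrt(68) ≈ 8.24621125
s/sqrt(n) = 27.37 / 8.24621125 ≈ 3.31910003
t = -64.59 / 3.31910003 ≈ -19.460094

-19.4601


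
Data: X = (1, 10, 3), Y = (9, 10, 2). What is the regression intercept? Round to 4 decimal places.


a = ybar - b*xbar, where b = sum((xi-xbar)(yi-ybar)) / sum((xi-xbar)^2)
n = 3, xbar = 14/3 ≈ 4.666667, ybar = 21/3 = 7
Sxy = sum((xi-xbar)(yi-ybar)) = 17
Sxx = sum((xi-xbar)^2) = 134/3 ≈ 44.666667
b = Sxy / Sxx = 51/134 ≈ 0.380597
a = 7 - 0.380597 * 4.666667 = 350/67 ≈ 5.223881

5.2239


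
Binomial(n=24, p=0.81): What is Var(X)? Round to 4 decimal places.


Var = n*p*(1-p) = 24 * 0.81 * 0.19 = 3.6936

3.6936


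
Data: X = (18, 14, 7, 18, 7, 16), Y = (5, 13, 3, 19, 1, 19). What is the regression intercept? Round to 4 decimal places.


a = ybar - b*xbar, where b = sum((xi-xbar)(yi-ybar)) / sum((xi-xbar)^2)
n = 6, xbar = 80/6 = 40/3 ≈ 13.333333, ybar = 60/6 = 10
Sxy = sum((xi-xbar)(yi-ybar)) = 146
Sxx = sum((xi-xbar)^2) = 394/3 ≈ 131.333333
b = Sxy / Sxx = 219/197 ≈ 1.111675
a = 10 - 1.111675 * 13.333333 = -950/197 ≈ -4.822335

-4.8223


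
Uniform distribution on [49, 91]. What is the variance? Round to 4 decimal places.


Var = (b-a)^2 / 12
(b-a)^2 = (91 - 49)^2 = 1764
Var = 1764/12 = 147

147.0000


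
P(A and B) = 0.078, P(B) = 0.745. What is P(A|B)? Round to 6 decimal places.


P(A|B) = P(A and B) / P(B) = 0.078 / 0.745 = 78/745 ≈ 0.10469799

0.104698


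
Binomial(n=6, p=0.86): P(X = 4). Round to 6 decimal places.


P = C(n,k) * p^k * (1-p)^(n-k)
C(6,4) = 15
p^k = 0.86^4 ≈ 0.5470082
(1-p)^(n-k) = 0.14^2 = 0.0196
P = 15 * 0.5470082 * 0.0196 ≈ 0.160820

0.160820


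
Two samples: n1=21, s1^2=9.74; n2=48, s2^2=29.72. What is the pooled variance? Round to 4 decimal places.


sp^2 = ((n1-1)*s1^2 + (n2-1)*s2^2)/(n1+n2-2)
(n1-1)*s1^2 = 20 * 9.74 = 194.8
(n2-1)*s2^2 = 47 * 29.72 = 1396.84
numerator = 194.8 + 1396.84 = 1591.64
n1+n2-2 = 67
sp^2 = 1591.64 / 67 = 39791/1675 ≈ 23.755821

23.7558


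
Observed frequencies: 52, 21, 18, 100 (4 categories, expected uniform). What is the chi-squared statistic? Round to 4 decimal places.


chi2 = sum((O-E)^2/E), E = total/4
total = 191, E = 191/4 = 47.75
(52 - 47.75)^2 / 47.75 = 18.0625 / 47.75 = 289/764 ≈ 0.378272
(21 - 47.75)^2 / 47.75 = 715.5625 / 47.75 = 11449/764 ≈ 14.985602
(18 - 47.75)^2 / 47.75 = 885.0625 / 47.75 = 14161/764 ≈ 18.535340
(100 - 47.75)^2 / 47.75 = 2730.0625 / 47.75 = 43681/764 ≈ 57.174084
chi2 = 17395/191 ≈ 91.073298

91.0733


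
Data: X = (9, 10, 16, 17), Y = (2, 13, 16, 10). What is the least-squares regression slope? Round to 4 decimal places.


b = sum((xi-xbar)(yi-ybar)) / sum((xi-xbar)^2)
n = 4, xbar = 52/4 = 13, ybar = 41/4 = 10.25
Sxy = sum((xi-xbar)(yi-ybar)) = 41
Sxx = sum((xi-xbar)^2) = 50
b = Sxy / Sxx = 0.82

0.8200


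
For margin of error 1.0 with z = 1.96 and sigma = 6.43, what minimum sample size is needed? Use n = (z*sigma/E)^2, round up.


z*sigma/E = 1.96 * 6.43 / 1.0 = 12.6028
(z*sigma/E)^2 ≈ 158.830568
round up: n = 159

159


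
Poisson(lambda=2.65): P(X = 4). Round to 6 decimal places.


P = e^(-lam) * lam^k / k!
e^(-2.65) ≈ 0.07065121
lam^k = 2.65^4 ≈ 49.315506
k! = 4! = 24
P = 0.07065121 * 49.315506 / 24 ≈ 0.145175

0.145175


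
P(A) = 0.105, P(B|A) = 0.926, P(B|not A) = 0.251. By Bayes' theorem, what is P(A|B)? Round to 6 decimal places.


P(A|B) = P(B|A)*P(A) / P(B), P(B) = P(B|A)*P(A) + P(B|not A)*P(not A)
P(B|A)*P(A) = 0.926 * 0.105 = 0.09723
P(B|not A)*P(not A) = 0.251 * 0.895 = 0.224645
P(B) = 0.09723 + 0.224645 = 0.321875
P(A|B) = 0.09723 / 0.321875 ≈ 0.30207379

0.302074


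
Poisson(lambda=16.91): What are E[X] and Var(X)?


E[X] = Var(X) = lambda = 16.91

16.91, 16.91


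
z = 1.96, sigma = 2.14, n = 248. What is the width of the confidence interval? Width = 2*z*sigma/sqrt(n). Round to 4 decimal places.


width = 2*z*sigma/sqrt(n)
2*z*sigma = 2 * 1.96 * 2.14 = 8.3888
sqrt(248) ≈ 15.748016
width = 8.3888 / 15.748016 ≈ 0.532689

0.5327


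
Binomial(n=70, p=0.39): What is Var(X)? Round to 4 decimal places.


Var = n*p*(1-p) = 70 * 0.39 * 0.61 = 16.653

16.6530


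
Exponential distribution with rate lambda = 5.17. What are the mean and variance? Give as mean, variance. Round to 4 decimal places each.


mean = 1/lam, var = 1/lam^2
mean = 1 / 5.17 = 100/517 ≈ 0.193424
lam^2 = 5.17^2 = 26.7289
var = 1 / 26.7289 ≈ 0.037413

0.1934, 0.0374


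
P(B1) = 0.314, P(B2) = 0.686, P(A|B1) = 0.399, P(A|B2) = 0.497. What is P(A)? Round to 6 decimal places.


P(A) = P(A|B1)*P(B1) + P(A|B2)*P(B2)
P(A|B1)*P(B1) = 0.399 * 0.314 = 0.125286
P(A|B2)*P(B2) = 0.497 * 0.686 = 0.340942
P(A) = 0.125286 + 0.340942 = 0.466228

0.466228


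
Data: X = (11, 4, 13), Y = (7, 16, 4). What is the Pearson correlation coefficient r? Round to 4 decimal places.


r = sum((xi-xbar)(yi-ybar)) / sqrt(sum((xi-xbar)^2) * sum((yi-ybar)^2))
n = 3, xbar = 28/3 ≈ 9.333333, ybar = 27/3 = 9
Sxy = sum((xi-xbar)(yi-ybar)) = -59
Sxx = sum((xi-xbar)^2) = 134/3 ≈ 44.666667
Syy = sum((yi-ybar)^2) = 78
sqrt(Sxx*Syy) ≈ 59.025418
r = Sxy / sqrt(Sxx*Syy) = -59 / 59.025418 ≈ -0.999569

-0.9996


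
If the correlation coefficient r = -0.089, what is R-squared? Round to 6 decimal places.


R^2 = r^2 = (-0.089)^2 = 0.007921

0.007921


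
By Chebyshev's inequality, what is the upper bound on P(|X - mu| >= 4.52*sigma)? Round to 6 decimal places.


P <= 1/k^2
k^2 = 4.52^2 = 20.4304
1/k^2 = 1 / 20.4304 ≈ 0.04894667

0.048947


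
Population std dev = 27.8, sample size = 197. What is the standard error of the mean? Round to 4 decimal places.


SE = sigma / sqrt(n)
sqrt(197) ≈ 14.035669
SE = 27.8 / 14.035669 ≈ 1.980668

1.9807


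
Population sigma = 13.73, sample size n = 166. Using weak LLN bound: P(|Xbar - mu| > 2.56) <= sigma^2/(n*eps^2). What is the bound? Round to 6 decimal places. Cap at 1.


bound = min(1, sigma^2/(n*eps^2))
sigma^2 = 13.73^2 = 188.5129
n*eps^2 = 166 * 2.56^2 = 166 * 6.5536 = 1087.8976
sigma^2/(n*eps^2) = 188.5129 / 1087.8976 ≈ 0.17328184

0.173282


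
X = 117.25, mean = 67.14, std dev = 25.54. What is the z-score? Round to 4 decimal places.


z = (X - mu) / sigma
X - mu = 117.25 - 67.14 = 50.11
z = 50.11 / 25.54 = 5011/2554 ≈ 1.962020

1.9620


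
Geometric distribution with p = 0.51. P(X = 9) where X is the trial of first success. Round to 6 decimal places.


P = (1-p)^(k-1) * p
(1-p)^(k-1) = 0.49^8 ≈ 0.003323293
P = 0.003323293 * 0.51 ≈ 0.001694879

0.001695


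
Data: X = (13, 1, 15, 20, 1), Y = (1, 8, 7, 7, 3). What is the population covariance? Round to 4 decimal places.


Cov = (1/n)*sum((xi-xbar)(yi-ybar))
n = 5, xbar = 50/5 = 10, ybar = 26/5 = 5.2
sum((xi-xbar)(yi-ybar)) = 9
Cov = 9 / 5 = 1.8

1.8000


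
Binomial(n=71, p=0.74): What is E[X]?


E[X] = n*p = 71 * 0.74 = 52.54

52.54


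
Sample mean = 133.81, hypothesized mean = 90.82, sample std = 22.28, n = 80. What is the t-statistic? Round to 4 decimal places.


t = (xbar - mu0) / (s/sqrt(n))
xbar - mu0 = 133.81 - 90.82 = 42.99
sqrt(80) ≈ 8.94427191
s/sqrt(n) = 22.28 / 8.94427191 ≈ 2.49097973
t = 42.99 / 2.49097973 ≈ 17.258270

17.2583


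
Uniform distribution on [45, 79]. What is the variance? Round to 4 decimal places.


Var = (b-a)^2 / 12
(b-a)^2 = (79 - 45)^2 = 1156
Var = 1156/12 ≈ 96.333333

96.3333


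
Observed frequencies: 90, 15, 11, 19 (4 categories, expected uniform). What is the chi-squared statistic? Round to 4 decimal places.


chi2 = sum((O-E)^2/E), E = total/4
total = 135, E = 135/4 = 33.75
(90 - 33.75)^2 / 33.75 = 3164.0625 / 33.75 = 93.75
(15 - 33.75)^2 / 33.75 = 351.5625 / 33.75 = 125/12 ≈ 10.416667
(11 - 33.75)^2 / 33.75 = 517.5625 / 33.75 = 8281/540 ≈ 15.335185
(19 - 33.75)^2 / 33.75 = 217.5625 / 33.75 = 3481/540 ≈ 6.446296
chi2 = 17003/135 ≈ 125.948148

125.9481


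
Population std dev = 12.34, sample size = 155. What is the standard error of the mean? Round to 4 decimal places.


SE = sigma / sqrt(n)
sqrt(155) ≈ 12.449900
SE = 12.34 / 12.449900 ≈ 0.991173

0.9912


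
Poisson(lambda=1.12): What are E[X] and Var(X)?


E[X] = Var(X) = lambda = 1.12

1.12, 1.12


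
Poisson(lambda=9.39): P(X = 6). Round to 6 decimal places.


P = e^(-lam) * lam^k / k!
e^(-9.39) ≈ 0.00008355546
lam^k = 9.39^6 ≈ 685478.051558
k! = 6! = 720
P = 0.00008355546 * 685478.051558 / 720 ≈ 0.079549

0.079549


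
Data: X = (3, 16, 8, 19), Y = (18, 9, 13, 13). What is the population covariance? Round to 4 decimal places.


Cov = (1/n)*sum((xi-xbar)(yi-ybar))
n = 4, xbar = 46/4 = 11.5, ybar = 53/4 = 13.25
sum((xi-xbar)(yi-ybar)) = -60.5
Cov = -60.5 / 4 = -15.125

-15.1250


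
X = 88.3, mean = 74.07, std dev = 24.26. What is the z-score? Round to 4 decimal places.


z = (X - mu) / sigma
X - mu = 88.3 - 74.07 = 14.23
z = 14.23 / 24.26 = 1423/2426 ≈ 0.586562

0.5866


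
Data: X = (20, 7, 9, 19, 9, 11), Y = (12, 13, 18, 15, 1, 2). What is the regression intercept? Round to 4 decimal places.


a = ybar - b*xbar, where b = sum((xi-xbar)(yi-ybar)) / sum((xi-xbar)^2)
n = 6, xbar = 75/6 = 12.5, ybar = 61/6 ≈ 10.166667
Sxy = sum((xi-xbar)(yi-ybar)) = 46.5
Sxx = sum((xi-xbar)^2) = 155.5
b = Sxy / Sxx = 93/311 ≈ 0.299035
a = 10.166667 - 0.299035 * 12.5 = 5998/933 ≈ 6.428725

6.4287


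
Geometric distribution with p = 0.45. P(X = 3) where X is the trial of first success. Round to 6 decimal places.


P = (1-p)^(k-1) * p
(1-p)^(k-1) = 0.55^2 = 0.3025
P = 0.3025 * 0.45 = 0.136125

0.136125


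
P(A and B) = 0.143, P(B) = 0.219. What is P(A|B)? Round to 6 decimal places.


P(A|B) = P(A and B) / P(B) = 0.143 / 0.219 = 143/219 ≈ 0.65296804

0.652968


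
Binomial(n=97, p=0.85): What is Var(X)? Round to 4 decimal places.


Var = n*p*(1-p) = 97 * 0.85 * 0.15 = 12.3675

12.3675


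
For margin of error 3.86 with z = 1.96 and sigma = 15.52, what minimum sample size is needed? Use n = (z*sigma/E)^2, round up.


z*sigma/E = 1.96 * 15.52 / 3.86 = 38024/4825 ≈ 7.880622
(z*sigma/E)^2 ≈ 62.104199
round up: n = 63

63


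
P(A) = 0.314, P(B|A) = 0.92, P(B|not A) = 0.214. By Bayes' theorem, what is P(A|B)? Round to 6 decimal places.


P(A|B) = P(B|A)*P(A) / P(B), P(B) = P(B|A)*P(A) + P(B|not A)*P(not A)
P(B|A)*P(A) = 0.92 * 0.314 = 0.28888
P(B|not A)*P(not A) = 0.214 * 0.686 = 0.146804
P(B) = 0.28888 + 0.146804 = 0.435684
P(A|B) = 0.28888 / 0.435684 ≈ 0.66304937

0.663049


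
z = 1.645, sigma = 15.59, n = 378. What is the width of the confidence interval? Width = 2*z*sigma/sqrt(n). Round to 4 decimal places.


width = 2*z*sigma/sqrt(n)
2*z*sigma = 2 * 1.645 * 15.59 = 51.2911
sqrt(378) ≈ 19.442222
width = 51.2911 / 19.442222 ≈ 2.638130

2.6381


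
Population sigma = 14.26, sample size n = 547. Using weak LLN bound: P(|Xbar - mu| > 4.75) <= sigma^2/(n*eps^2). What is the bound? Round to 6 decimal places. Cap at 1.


bound = min(1, sigma^2/(n*eps^2))
sigma^2 = 14.26^2 = 203.3476
n*eps^2 = 547 * 4.75^2 = 547 * 22.5625 = 12341.6875
sigma^2/(n*eps^2) = 203.3476 / 12341.6875 ≈ 0.01647648

0.016476


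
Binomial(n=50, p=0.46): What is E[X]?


E[X] = n*p = 50 * 0.46 = 23

23


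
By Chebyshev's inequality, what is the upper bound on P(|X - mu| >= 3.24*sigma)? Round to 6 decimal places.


P <= 1/k^2
k^2 = 3.24^2 = 10.4976
1/k^2 = 1 / 10.4976 = 625/6561 ≈ 0.09525987

0.095260


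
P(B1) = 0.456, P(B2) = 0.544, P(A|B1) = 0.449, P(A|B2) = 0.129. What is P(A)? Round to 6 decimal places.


P(A) = P(A|B1)*P(B1) + P(A|B2)*P(B2)
P(A|B1)*P(B1) = 0.449 * 0.456 = 0.204744
P(A|B2)*P(B2) = 0.129 * 0.544 = 0.070176
P(A) = 0.204744 + 0.070176 = 0.27492

0.274920


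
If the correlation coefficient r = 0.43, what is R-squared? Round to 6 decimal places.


R^2 = r^2 = (0.43)^2 = 0.1849

0.184900


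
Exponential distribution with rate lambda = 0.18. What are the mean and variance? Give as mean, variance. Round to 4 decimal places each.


mean = 1/lam, var = 1/lam^2
mean = 1 / 0.18 = 50/9 ≈ 5.555556
lam^2 = 0.18^2 = 0.0324
var = 1 / 0.0324 = 2500/81 ≈ 30.864198

5.5556, 30.8642


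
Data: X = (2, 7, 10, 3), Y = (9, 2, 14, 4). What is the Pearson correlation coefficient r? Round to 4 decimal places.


r = sum((xi-xbar)(yi-ybar)) / sqrt(sum((xi-xbar)^2) * sum((yi-ybar)^2))
n = 4, xbar = 22/4 = 5.5, ybar = 29/4 = 7.25
Sxy = sum((xi-xbar)(yi-ybar)) = 24.5
Sxx = sum((xi-xbar)^2) = 41
Syy = sum((yi-ybar)^2) = 86.75
sqrt(Sxx*Syy) ≈ 59.638494
r = Sxy / sqrt(Sxx*Syy) = 24.5 / 59.638494 ≈ 0.410808

0.4108


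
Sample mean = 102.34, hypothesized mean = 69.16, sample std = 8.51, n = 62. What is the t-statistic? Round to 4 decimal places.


t = (xbar - mu0) / (s/sqrt(n))
xbar - mu0 = 102.34 - 69.16 = 33.18
sqrt(62) ≈ 7.87400787
s/sqrt(n) = 8.51 / 7.87400787 ≈ 1.08077108
t = 33.18 / 1.08077108 ≈ 30.700303

30.7003


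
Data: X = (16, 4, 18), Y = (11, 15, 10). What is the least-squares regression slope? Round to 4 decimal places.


b = sum((xi-xbar)(yi-ybar)) / sum((xi-xbar)^2)
n = 3, xbar = 38/3 ≈ 12.666667, ybar = 36/3 = 12
Sxy = sum((xi-xbar)(yi-ybar)) = -40
Sxx = sum((xi-xbar)^2) = 344/3 ≈ 114.666667
b = Sxy / Sxx = -15/43 ≈ -0.348837

-0.3488


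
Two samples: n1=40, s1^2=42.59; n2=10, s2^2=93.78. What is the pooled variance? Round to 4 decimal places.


sp^2 = ((n1-1)*s1^2 + (n2-1)*s2^2)/(n1+n2-2)
(n1-1)*s1^2 = 39 * 42.59 = 1661.01
(n2-1)*s2^2 = 9 * 93.78 = 844.02
numerator = 1661.01 + 844.02 = 2505.03
n1+n2-2 = 48
sp^2 = 2505.03 / 48 = 52.188125

52.1881


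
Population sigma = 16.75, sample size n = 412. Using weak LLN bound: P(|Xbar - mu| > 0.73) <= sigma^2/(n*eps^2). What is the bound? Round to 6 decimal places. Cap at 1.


bound = min(1, sigma^2/(n*eps^2))
sigma^2 = 16.75^2 = 280.5625
n*eps^2 = 412 * 0.73^2 = 412 * 0.5329 = 219.5548
sigma^2/(n*eps^2) = 280.5625 / 219.5548 ≈ 1.27787004
this exceeds 1, so the bound is capped at 1

1.000000


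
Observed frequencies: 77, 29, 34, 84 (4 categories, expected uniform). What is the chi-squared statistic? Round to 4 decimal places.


chi2 = sum((O-E)^2/E), E = total/4
total = 224, E = 224/4 = 56
(77 - 56)^2 / 56 = 441 / 56 = 7.875
(29 - 56)^2 / 56 = 729 / 56 = 729/56 ≈ 13.017857
(34 - 56)^2 / 56 = 484 / 56 = 121/14 ≈ 8.642857
(84 - 56)^2 / 56 = 784 / 56 = 14
chi2 = 1219/28 ≈ 43.535714

43.5357


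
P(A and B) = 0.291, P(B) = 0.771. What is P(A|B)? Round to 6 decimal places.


P(A|B) = P(A and B) / P(B) = 0.291 / 0.771 = 97/257 ≈ 0.37743191

0.377432


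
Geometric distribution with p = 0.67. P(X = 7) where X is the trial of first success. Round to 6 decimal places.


P = (1-p)^(k-1) * p
(1-p)^(k-1) = 0.33^6 ≈ 0.001291468
P = 0.001291468 * 0.67 ≈ 0.0008652835

0.000865


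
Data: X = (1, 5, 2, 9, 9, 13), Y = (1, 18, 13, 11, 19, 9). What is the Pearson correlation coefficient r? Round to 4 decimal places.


r = sum((xi-xbar)(yi-ybar)) / sqrt(sum((xi-xbar)^2) * sum((yi-ybar)^2))
n = 6, xbar = 39/6 = 6.5, ybar = 71/6 ≈ 11.833333
Sxy = sum((xi-xbar)(yi-ybar)) = 42.5
Sxx = sum((xi-xbar)^2) = 107.5
Syy = sum((yi-ybar)^2) = 1301/6 ≈ 216.833333
sqrt(Sxx*Syy) ≈ 152.674763
r = Sxy / sqrt(Sxx*Syy) = 42.5 / 152.674763 ≈ 0.278370

0.2784


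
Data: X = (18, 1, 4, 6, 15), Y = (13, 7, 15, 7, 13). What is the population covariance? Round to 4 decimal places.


Cov = (1/n)*sum((xi-xbar)(yi-ybar))
n = 5, xbar = 44/5 = 8.8, ybar = 55/5 = 11
sum((xi-xbar)(yi-ybar)) = 54
Cov = 54 / 5 = 10.8

10.8000


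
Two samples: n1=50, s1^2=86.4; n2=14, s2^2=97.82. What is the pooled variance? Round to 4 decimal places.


sp^2 = ((n1-1)*s1^2 + (n2-1)*s2^2)/(n1+n2-2)
(n1-1)*s1^2 = 49 * 86.4 = 4233.6
(n2-1)*s2^2 = 13 * 97.82 = 1271.66
numerator = 4233.6 + 1271.66 = 5505.26
n1+n2-2 = 62
sp^2 = 5505.26 / 62 = 275263/3100 ≈ 88.794516

88.7945


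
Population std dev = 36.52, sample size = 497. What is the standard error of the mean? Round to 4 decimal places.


SE = sigma / sqrt(n)
sqrt(497) ≈ 22.293497
SE = 36.52 / 22.293497 ≈ 1.638146

1.6381


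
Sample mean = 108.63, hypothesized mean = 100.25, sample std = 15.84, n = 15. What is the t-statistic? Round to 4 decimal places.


t = (xbar - mu0) / (s/sqrt(n))
xbar - mu0 = 108.63 - 100.25 = 8.38
sqrt(15) ≈ 3.87298335
s/sqrt(n) = 15.84 / 3.87298335 ≈ 4.08987041
t = 8.38 / 4.08987041 ≈ 2.048965

2.0490


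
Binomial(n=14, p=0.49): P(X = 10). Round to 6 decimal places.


P = C(n,k) * p^k * (1-p)^(n-k)
C(14,10) = 1001
p^k = 0.49^10 ≈ 0.0007979227
(1-p)^(n-k) = 0.51^4 = 0.06765201
P = 1001 * 0.0007979227 * 0.06765201 ≈ 0.054035

0.054035


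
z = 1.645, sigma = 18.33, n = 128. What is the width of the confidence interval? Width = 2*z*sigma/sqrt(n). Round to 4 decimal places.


width = 2*z*sigma/sqrt(n)
2*z*sigma = 2 * 1.645 * 18.33 = 60.3057
sqrt(128) ≈ 11.313708
width = 60.3057 / 11.313708 ≈ 5.330321

5.3303


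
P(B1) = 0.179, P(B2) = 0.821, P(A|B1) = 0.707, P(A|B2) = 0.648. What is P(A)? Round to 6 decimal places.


P(A) = P(A|B1)*P(B1) + P(A|B2)*P(B2)
P(A|B1)*P(B1) = 0.707 * 0.179 = 0.126553
P(A|B2)*P(B2) = 0.648 * 0.821 = 0.532008
P(A) = 0.126553 + 0.532008 = 0.658561

0.658561


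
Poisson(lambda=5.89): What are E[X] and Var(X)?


E[X] = Var(X) = lambda = 5.89

5.89, 5.89


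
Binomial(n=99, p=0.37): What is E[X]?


E[X] = n*p = 99 * 0.37 = 36.63

36.63


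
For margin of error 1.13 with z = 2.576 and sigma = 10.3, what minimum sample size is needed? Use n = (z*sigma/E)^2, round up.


z*sigma/E = 2.576 * 10.3 / 1.13 = 66332/2825 ≈ 23.480354
(z*sigma/E)^2 ≈ 551.327023
round up: n = 552

552


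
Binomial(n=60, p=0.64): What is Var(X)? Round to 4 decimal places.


Var = n*p*(1-p) = 60 * 0.64 * 0.36 = 13.824

13.8240


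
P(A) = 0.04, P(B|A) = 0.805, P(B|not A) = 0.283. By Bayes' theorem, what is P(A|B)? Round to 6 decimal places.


P(A|B) = P(B|A)*P(A) / P(B), P(B) = P(B|A)*P(A) + P(B|not A)*P(not A)
P(B|A)*P(A) = 0.805 * 0.04 = 0.0322
P(B|not A)*P(not A) = 0.283 * 0.96 = 0.27168
P(B) = 0.0322 + 0.27168 = 0.30388
P(A|B) = 0.0322 / 0.30388 = 805/7597 ≈ 0.10596288

0.105963


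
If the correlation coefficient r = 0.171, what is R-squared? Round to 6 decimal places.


R^2 = r^2 = (0.171)^2 = 0.029241

0.029241


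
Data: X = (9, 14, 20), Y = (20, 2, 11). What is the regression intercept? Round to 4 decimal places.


a = ybar - b*xbar, where b = sum((xi-xbar)(yi-ybar)) / sum((xi-xbar)^2)
n = 3, xbar = 43/3 ≈ 14.333333, ybar = 33/3 = 11
Sxy = sum((xi-xbar)(yi-ybar)) = -45
Sxx = sum((xi-xbar)^2) = 182/3 ≈ 60.666667
b = Sxy / Sxx = -135/182 ≈ -0.741758
a = 11 - (-0.741758) * 14.333333 = 3937/182 ≈ 21.631868

21.6319


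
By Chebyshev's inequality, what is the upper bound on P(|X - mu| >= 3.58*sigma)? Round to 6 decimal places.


P <= 1/k^2
k^2 = 3.58^2 = 12.8164
1/k^2 = 1 / 12.8164 ≈ 0.07802503

0.078025


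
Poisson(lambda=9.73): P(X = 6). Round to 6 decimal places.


P = e^(-lam) * lam^k / k!
e^(-9.73) ≈ 0.00005947229
lam^k = 9.73^6 ≈ 848549.225909
k! = 6! = 720
P = 0.00005947229 * 848549.225909 / 720 ≈ 0.070091

0.070091


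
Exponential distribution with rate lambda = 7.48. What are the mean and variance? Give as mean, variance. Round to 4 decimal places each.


mean = 1/lam, var = 1/lam^2
mean = 1 / 7.48 = 25/187 ≈ 0.133690
lam^2 = 7.48^2 = 55.9504
var = 1 / 55.9504 ≈ 0.017873

0.1337, 0.0179


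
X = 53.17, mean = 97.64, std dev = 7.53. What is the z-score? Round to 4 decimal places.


z = (X - mu) / sigma
X - mu = 53.17 - 97.64 = -44.47
z = -44.47 / 7.53 = -4447/753 ≈ -5.905710

-5.9057


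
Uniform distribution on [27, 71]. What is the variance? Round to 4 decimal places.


Var = (b-a)^2 / 12
(b-a)^2 = (71 - 27)^2 = 1936
Var = 1936/12 ≈ 161.333333

161.3333


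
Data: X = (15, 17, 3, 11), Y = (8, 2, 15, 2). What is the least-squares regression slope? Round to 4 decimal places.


b = sum((xi-xbar)(yi-ybar)) / sum((xi-xbar)^2)
n = 4, xbar = 46/4 = 11.5, ybar = 27/4 = 6.75
Sxy = sum((xi-xbar)(yi-ybar)) = -89.5
Sxx = sum((xi-xbar)^2) = 115
b = Sxy / Sxx = -179/230 ≈ -0.778261

-0.7783


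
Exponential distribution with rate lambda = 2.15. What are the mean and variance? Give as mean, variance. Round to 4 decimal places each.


mean = 1/lam, var = 1/lam^2
mean = 1 / 2.15 = 20/43 ≈ 0.465116
lam^2 = 2.15^2 = 4.6225
var = 1 / 4.6225 = 400/1849 ≈ 0.216333

0.4651, 0.2163


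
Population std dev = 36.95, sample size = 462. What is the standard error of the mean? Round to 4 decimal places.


SE = sigma / sqrt(n)
sqrt(462) ≈ 21.494185
SE = 36.95 / 21.494185 ≈ 1.719070

1.7191


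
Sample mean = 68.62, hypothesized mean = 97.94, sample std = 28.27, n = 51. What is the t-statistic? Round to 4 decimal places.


t = (xbar - mu0) / (s/sqrt(n))
xbar - mu0 = 68.62 - 97.94 = -29.32
sqrt(51) ≈ 7.14142843
s/sqrt(n) = 28.27 / 7.14142843 ≈ 3.95859180
t = -29.32 / 3.95859180 ≈ -7.406674

-7.4067


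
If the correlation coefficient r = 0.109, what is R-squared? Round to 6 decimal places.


R^2 = r^2 = (0.109)^2 = 0.011881

0.011881


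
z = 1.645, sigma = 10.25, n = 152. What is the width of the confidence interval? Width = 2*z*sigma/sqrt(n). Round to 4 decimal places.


width = 2*z*sigma/sqrt(n)
2*z*sigma = 2 * 1.645 * 10.25 = 33.7225
sqrt(152) ≈ 12.328828
width = 33.7225 / 12.328828 ≈ 2.735256

2.7353


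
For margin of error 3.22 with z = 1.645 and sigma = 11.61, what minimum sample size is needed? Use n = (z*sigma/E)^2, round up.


z*sigma/E = 1.645 * 11.61 / 3.22 = 54567/9200 ≈ 5.931196
(z*sigma/E)^2 ≈ 35.179082
round up: n = 36

36


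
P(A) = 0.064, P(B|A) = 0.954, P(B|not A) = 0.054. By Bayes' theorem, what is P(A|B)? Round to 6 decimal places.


P(A|B) = P(B|A)*P(A) / P(B), P(B) = P(B|A)*P(A) + P(B|not A)*P(not A)
P(B|A)*P(A) = 0.954 * 0.064 = 0.061056
P(B|not A)*P(not A) = 0.054 * 0.936 = 0.050544
P(B) = 0.061056 + 0.050544 = 0.1116
P(A|B) = 0.061056 / 0.1116 = 424/775 ≈ 0.54709677

0.547097


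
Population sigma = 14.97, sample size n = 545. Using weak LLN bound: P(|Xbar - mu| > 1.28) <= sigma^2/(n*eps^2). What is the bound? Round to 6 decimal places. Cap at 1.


bound = min(1, sigma^2/(n*eps^2))
sigma^2 = 14.97^2 = 224.1009
n*eps^2 = 545 * 1.28^2 = 545 * 1.6384 = 892.928
sigma^2/(n*eps^2) = 224.1009 / 892.928 ≈ 0.25097309

0.250973


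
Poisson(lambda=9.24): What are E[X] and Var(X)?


E[X] = Var(X) = lambda = 9.24

9.24, 9.24


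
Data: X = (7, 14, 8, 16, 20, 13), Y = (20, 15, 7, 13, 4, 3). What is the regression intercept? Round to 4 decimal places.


a = ybar - b*xbar, where b = sum((xi-xbar)(yi-ybar)) / sum((xi-xbar)^2)
n = 6, xbar = 78/6 = 13, ybar = 62/6 = 31/3 ≈ 10.333333
Sxy = sum((xi-xbar)(yi-ybar)) = -73
Sxx = sum((xi-xbar)^2) = 120
b = Sxy / Sxx = -73/120 ≈ -0.608333
a = 10.333333 - (-0.608333) * 13 = 2189/120 ≈ 18.241667

18.2417


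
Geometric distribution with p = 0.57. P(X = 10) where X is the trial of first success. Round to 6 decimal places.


P = (1-p)^(k-1) * p
(1-p)^(k-1) = 0.43^9 ≈ 0.0005025926
P = 0.0005025926 * 0.57 ≈ 0.0002864778

0.000286


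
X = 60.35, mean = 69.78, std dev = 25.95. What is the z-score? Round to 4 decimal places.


z = (X - mu) / sigma
X - mu = 60.35 - 69.78 = -9.43
z = -9.43 / 25.95 = -943/2595 ≈ -0.363391

-0.3634


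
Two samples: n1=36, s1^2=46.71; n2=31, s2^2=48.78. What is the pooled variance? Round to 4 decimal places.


sp^2 = ((n1-1)*s1^2 + (n2-1)*s2^2)/(n1+n2-2)
(n1-1)*s1^2 = 35 * 46.71 = 1634.85
(n2-1)*s2^2 = 30 * 48.78 = 1463.4
numerator = 1634.85 + 1463.4 = 3098.25
n1+n2-2 = 65
sp^2 = 3098.25 / 65 = 12393/260 ≈ 47.665385

47.6654


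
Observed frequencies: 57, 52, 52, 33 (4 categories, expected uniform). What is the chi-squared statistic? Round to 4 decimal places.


chi2 = sum((O-E)^2/E), E = total/4
total = 194, E = 194/4 = 48.5
(57 - 48.5)^2 / 48.5 = 72.25 / 48.5 = 289/194 ≈ 1.489691
(52 - 48.5)^2 / 48.5 = 12.25 / 48.5 = 49/194 ≈ 0.252577
(52 - 48.5)^2 / 48.5 = 12.25 / 48.5 = 49/194 ≈ 0.252577
(33 - 48.5)^2 / 48.5 = 240.25 / 48.5 = 961/194 ≈ 4.953608
chi2 = 674/97 ≈ 6.948454

6.9485


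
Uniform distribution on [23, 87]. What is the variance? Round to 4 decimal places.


Var = (b-a)^2 / 12
(b-a)^2 = (87 - 23)^2 = 4096
Var = 4096/12 ≈ 341.333333

341.3333


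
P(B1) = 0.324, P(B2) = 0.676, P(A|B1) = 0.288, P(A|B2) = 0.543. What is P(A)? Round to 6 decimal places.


P(A) = P(A|B1)*P(B1) + P(A|B2)*P(B2)
P(A|B1)*P(B1) = 0.288 * 0.324 = 0.093312
P(A|B2)*P(B2) = 0.543 * 0.676 = 0.367068
P(A) = 0.093312 + 0.367068 = 0.46038

0.460380


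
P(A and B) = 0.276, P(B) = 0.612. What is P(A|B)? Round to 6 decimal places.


P(A|B) = P(A and B) / P(B) = 0.276 / 0.612 = 23/51 ≈ 0.45098039

0.450980


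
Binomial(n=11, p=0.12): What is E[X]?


E[X] = n*p = 11 * 0.12 = 1.32

1.32


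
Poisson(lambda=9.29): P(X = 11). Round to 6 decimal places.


P = e^(-lam) * lam^k / k!
e^(-9.29) ≈ 0.00009234306
lam^k = 9.29^11 ≈ 44480827077.459891
k! = 11! = 39916800
P = 0.00009234306 * 44480827077.459891 / 39916800 ≈ 0.102901

0.102901


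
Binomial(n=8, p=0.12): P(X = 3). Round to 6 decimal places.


P = C(n,k) * p^k * (1-p)^(n-k)
C(8,3) = 56
p^k = 0.12^3 = 0.001728
(1-p)^(n-k) = 0.88^5 ≈ 0.5277319
P = 56 * 0.001728 * 0.5277319 ≈ 0.051068

0.051068


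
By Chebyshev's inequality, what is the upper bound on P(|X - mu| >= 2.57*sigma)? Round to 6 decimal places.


P <= 1/k^2
k^2 = 2.57^2 = 6.6049
1/k^2 = 1 / 6.6049 ≈ 0.15140275

0.151403


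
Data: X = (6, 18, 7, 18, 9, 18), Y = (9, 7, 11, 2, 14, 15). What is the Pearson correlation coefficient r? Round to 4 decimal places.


r = sum((xi-xbar)(yi-ybar)) / sqrt(sum((xi-xbar)^2) * sum((yi-ybar)^2))
n = 6, xbar = 76/6 = 38/3 ≈ 12.666667, ybar = 58/6 = 29/3 ≈ 9.666667
Sxy = sum((xi-xbar)(yi-ybar)) = -137/3 ≈ -45.666667
Sxx = sum((xi-xbar)^2) = 526/3 ≈ 175.333333
Syy = sum((yi-ybar)^2) = 346/3 ≈ 115.333333
sqrt(Sxx*Syy) ≈ 142.203297
r = Sxy / sqrt(Sxx*Syy) = -45.666667 / 142.203297 ≈ -0.321136

-0.3211


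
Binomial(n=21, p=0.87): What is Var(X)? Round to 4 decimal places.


Var = n*p*(1-p) = 21 * 0.87 * 0.13 = 2.3751

2.3751


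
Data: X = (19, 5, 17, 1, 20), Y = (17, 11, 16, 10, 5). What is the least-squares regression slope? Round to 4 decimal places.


b = sum((xi-xbar)(yi-ybar)) / sum((xi-xbar)^2)
n = 5, xbar = 62/5 = 12.4, ybar = 59/5 = 11.8
Sxy = sum((xi-xbar)(yi-ybar)) = 28.4
Sxx = sum((xi-xbar)^2) = 307.2
b = Sxy / Sxx = 71/768 ≈ 0.092448

0.0924


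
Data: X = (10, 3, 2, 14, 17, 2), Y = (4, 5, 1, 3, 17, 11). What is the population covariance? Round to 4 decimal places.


Cov = (1/n)*sum((xi-xbar)(yi-ybar))
n = 6, xbar = 48/6 = 8, ybar = 41/6 ≈ 6.833333
sum((xi-xbar)(yi-ybar)) = 82
Cov = 82 / 6 = 41/3 ≈ 13.666667

13.6667


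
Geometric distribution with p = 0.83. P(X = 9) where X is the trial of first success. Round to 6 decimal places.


P = (1-p)^(k-1) * p
(1-p)^(k-1) = 0.17^8 ≈ 0.0000006975757
P = 0.0000006975757 * 0.83 ≈ 0.0000005789879

0.000001


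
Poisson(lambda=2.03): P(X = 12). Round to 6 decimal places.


P = e^(-lam) * lam^k / k!
e^(-2.03) ≈ 0.1313355
lam^k = 2.03^12 ≈ 4897.252030
k! = 12! = 479001600
P = 0.1313355 * 4897.252030 / 479001600 ≈ 0.000001

0.000001


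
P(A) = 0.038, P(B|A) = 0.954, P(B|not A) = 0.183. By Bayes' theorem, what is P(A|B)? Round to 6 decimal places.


P(A|B) = P(B|A)*P(A) / P(B), P(B) = P(B|A)*P(A) + P(B|not A)*P(not A)
P(B|A)*P(A) = 0.954 * 0.038 = 0.036252
P(B|not A)*P(not A) = 0.183 * 0.962 = 0.176046
P(B) = 0.036252 + 0.176046 = 0.212298
P(A|B) = 0.036252 / 0.212298 ≈ 0.17075997

0.170760


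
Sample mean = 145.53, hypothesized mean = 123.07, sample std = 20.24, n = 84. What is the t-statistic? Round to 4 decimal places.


t = (xbar - mu0) / (s/sqrt(n))
xbar - mu0 = 145.53 - 123.07 = 22.46
sqrt(84) ≈ 9.16515139
s/sqrt(n) = 20.24 / 9.16515139 ≈ 2.20836505
t = 22.46 / 2.20836505 ≈ 10.170420

10.1704


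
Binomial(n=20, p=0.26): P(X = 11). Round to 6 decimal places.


P = C(n,k) * p^k * (1-p)^(n-k)
C(20,11) = 167960
p^k = 0.26^11 ≈ 0.0000003670344
(1-p)^(n-k) = 0.74^9 ≈ 0.06654041
P = 167960 * 0.0000003670344 * 0.06654041 ≈ 0.004102

0.004102


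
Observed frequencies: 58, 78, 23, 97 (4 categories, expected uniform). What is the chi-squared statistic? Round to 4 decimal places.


chi2 = sum((O-E)^2/E), E = total/4
total = 256, E = 256/4 = 64
(58 - 64)^2 / 64 = 36 / 64 = 0.5625
(78 - 64)^2 / 64 = 196 / 64 = 3.0625
(23 - 64)^2 / 64 = 1681 / 64 = 26.265625
(97 - 64)^2 / 64 = 1089 / 64 = 17.015625
chi2 = 46.90625

46.9063


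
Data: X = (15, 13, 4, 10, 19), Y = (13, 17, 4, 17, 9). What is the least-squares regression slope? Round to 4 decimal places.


b = sum((xi-xbar)(yi-ybar)) / sum((xi-xbar)^2)
n = 5, xbar = 61/5 = 12.2, ybar = 60/5 = 12
Sxy = sum((xi-xbar)(yi-ybar)) = 41
Sxx = sum((xi-xbar)^2) = 126.8
b = Sxy / Sxx = 205/634 ≈ 0.323344

0.3233


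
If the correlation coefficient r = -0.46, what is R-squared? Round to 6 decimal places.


R^2 = r^2 = (-0.46)^2 = 0.2116

0.211600


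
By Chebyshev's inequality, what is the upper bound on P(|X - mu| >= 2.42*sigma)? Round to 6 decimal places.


P <= 1/k^2
k^2 = 2.42^2 = 5.8564
1/k^2 = 1 / 5.8564 ≈ 0.17075336

0.170753


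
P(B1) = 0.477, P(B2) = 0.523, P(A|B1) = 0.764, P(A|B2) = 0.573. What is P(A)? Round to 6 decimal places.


P(A) = P(A|B1)*P(B1) + P(A|B2)*P(B2)
P(A|B1)*P(B1) = 0.764 * 0.477 = 0.364428
P(A|B2)*P(B2) = 0.573 * 0.523 = 0.299679
P(A) = 0.364428 + 0.299679 = 0.664107

0.664107


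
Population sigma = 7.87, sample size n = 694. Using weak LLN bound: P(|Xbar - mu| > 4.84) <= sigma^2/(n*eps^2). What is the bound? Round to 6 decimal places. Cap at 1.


bound = min(1, sigma^2/(n*eps^2))
sigma^2 = 7.87^2 = 61.9369
n*eps^2 = 694 * 4.84^2 = 694 * 23.4256 = 16257.3664
sigma^2/(n*eps^2) = 61.9369 / 16257.3664 ≈ 0.00380977

0.003810


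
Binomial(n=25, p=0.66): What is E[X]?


E[X] = n*p = 25 * 0.66 = 16.5

16.5


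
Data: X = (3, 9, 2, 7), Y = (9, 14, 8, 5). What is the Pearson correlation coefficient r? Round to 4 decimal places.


r = sum((xi-xbar)(yi-ybar)) / sqrt(sum((xi-xbar)^2) * sum((yi-ybar)^2))
n = 4, xbar = 21/4 = 5.25, ybar = 36/4 = 9
Sxy = sum((xi-xbar)(yi-ybar)) = 15
Sxx = sum((xi-xbar)^2) = 32.75
Syy = sum((yi-ybar)^2) = 42
sqrt(Sxx*Syy) ≈ 37.087734
r = Sxy / sqrt(Sxx*Syy) = 15 / 37.087734 ≈ 0.404446

0.4044


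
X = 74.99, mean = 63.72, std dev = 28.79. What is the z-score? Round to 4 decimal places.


z = (X - mu) / sigma
X - mu = 74.99 - 63.72 = 11.27
z = 11.27 / 28.79 = 1127/2879 ≈ 0.391455

0.3915


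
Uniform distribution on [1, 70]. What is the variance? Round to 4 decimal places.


Var = (b-a)^2 / 12
(b-a)^2 = (70 - 1)^2 = 4761
Var = 4761/12 = 396.75

396.7500


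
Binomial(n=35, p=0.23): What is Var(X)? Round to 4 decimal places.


Var = n*p*(1-p) = 35 * 0.23 * 0.77 = 6.1985

6.1985


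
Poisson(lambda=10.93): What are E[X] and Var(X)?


E[X] = Var(X) = lambda = 10.93

10.93, 10.93


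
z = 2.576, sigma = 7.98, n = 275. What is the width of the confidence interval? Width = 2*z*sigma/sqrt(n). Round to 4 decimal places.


width = 2*z*sigma/sqrt(n)
2*z*sigma = 2 * 2.576 * 7.98 = 41.11296
sqrt(275) ≈ 16.583124
width = 41.11296 / 16.583124 ≈ 2.479205

2.4792


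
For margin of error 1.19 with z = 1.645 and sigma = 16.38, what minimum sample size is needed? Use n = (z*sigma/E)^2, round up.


z*sigma/E = 1.645 * 16.38 / 1.19 = 38493/1700 ≈ 22.642941
(z*sigma/E)^2 ≈ 512.702785
round up: n = 513

513


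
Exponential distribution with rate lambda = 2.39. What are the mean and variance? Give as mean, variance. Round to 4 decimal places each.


mean = 1/lam, var = 1/lam^2
mean = 1 / 2.39 = 100/239 ≈ 0.418410
lam^2 = 2.39^2 = 5.7121
var = 1 / 5.7121 ≈ 0.175067

0.4184, 0.1751


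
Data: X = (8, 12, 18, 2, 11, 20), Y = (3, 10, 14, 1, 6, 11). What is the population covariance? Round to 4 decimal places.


Cov = (1/n)*sum((xi-xbar)(yi-ybar))
n = 6, xbar = 71/6 ≈ 11.833333, ybar = 45/6 = 7.5
sum((xi-xbar)(yi-ybar)) = 151.5
Cov = 151.5 / 6 = 25.25

25.2500


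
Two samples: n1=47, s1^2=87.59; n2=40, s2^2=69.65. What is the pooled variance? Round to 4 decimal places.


sp^2 = ((n1-1)*s1^2 + (n2-1)*s2^2)/(n1+n2-2)
(n1-1)*s1^2 = 46 * 87.59 = 4029.14
(n2-1)*s2^2 = 39 * 69.65 = 2716.35
numerator = 4029.14 + 2716.35 = 6745.49
n1+n2-2 = 85
sp^2 = 6745.49 / 85 = 674549/8500 ≈ 79.358706

79.3587


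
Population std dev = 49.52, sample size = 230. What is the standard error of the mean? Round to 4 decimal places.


SE = sigma / sqrt(n)
sqrt(230) ≈ 15.165751
SE = 49.52 / 15.165751 ≈ 3.265252

3.2653


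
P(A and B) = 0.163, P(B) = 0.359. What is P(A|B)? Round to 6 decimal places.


P(A|B) = P(A and B) / P(B) = 0.163 / 0.359 = 163/359 ≈ 0.45403900

0.454039


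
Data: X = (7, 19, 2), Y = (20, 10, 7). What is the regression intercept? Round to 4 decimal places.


a = ybar - b*xbar, where b = sum((xi-xbar)(yi-ybar)) / sum((xi-xbar)^2)
n = 3, xbar = 28/3 ≈ 9.333333, ybar = 37/3 ≈ 12.333333
Sxy = sum((xi-xbar)(yi-ybar)) = -4/3 ≈ -1.333333
Sxx = sum((xi-xbar)^2) = 458/3 ≈ 152.666667
b = Sxy / Sxx = -2/229 ≈ -0.008734
a = 12.333333 - (-0.008734) * 9.333333 = 2843/229 ≈ 12.414847

12.4148


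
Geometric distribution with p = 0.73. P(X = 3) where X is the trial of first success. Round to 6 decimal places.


P = (1-p)^(k-1) * p
(1-p)^(k-1) = 0.27^2 = 0.0729
P = 0.0729 * 0.73 = 0.053217

0.053217


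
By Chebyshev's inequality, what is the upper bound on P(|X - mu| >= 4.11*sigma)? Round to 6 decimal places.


P <= 1/k^2
k^2 = 4.11^2 = 16.8921
1/k^2 = 1 / 16.8921 ≈ 0.05919927

0.059199


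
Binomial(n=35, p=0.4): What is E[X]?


E[X] = n*p = 35 * 0.4 = 14

14


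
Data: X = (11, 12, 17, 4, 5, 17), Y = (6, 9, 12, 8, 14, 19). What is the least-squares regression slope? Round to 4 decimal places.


b = sum((xi-xbar)(yi-ybar)) / sum((xi-xbar)^2)
n = 6, xbar = 66/6 = 11, ybar = 68/6 = 34/3 ≈ 11.333333
Sxy = sum((xi-xbar)(yi-ybar)) = 55
Sxx = sum((xi-xbar)^2) = 158
b = Sxy / Sxx = 55/158 ≈ 0.348101

0.3481
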